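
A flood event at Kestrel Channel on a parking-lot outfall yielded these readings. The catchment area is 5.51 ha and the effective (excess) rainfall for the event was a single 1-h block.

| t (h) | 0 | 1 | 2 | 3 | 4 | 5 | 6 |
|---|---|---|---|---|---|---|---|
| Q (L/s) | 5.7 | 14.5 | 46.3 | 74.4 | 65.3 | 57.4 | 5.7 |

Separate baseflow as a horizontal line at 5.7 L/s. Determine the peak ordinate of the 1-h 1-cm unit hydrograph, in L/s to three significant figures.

U_p ≈ 45.8 L/s

Direct runoff: 0.0, 8.8, 40.6, 68.7, 59.6, 51.7, 0.0 L/s; ΣQ_DR = 229.4 L/s, peak = 68.7 L/s.
Runoff depth d = ΣQ_DR·Δt / A = 229.4 × 3600 / (5.51 ha) = 14.99 mm.
The 1-cm UH is the DRH scaled by (10 mm)/d, so U_p = 68.7 × 10/14.99 = 45.8 L/s.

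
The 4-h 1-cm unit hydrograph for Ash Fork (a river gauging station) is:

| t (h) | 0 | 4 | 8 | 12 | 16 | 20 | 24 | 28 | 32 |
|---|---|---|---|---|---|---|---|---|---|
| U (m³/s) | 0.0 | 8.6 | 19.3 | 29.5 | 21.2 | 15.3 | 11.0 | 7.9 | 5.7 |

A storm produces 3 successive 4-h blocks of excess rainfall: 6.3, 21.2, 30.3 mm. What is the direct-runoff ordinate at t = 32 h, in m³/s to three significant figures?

Q ≈ 53.7 m³/s

By discrete convolution, Q_j = Σ (P_i / 10 mm) · U_{j−i}.
At t = 32 h (j=8): Q = (6.3/10)·5.7 + (21.2/10)·7.9 + (30.3/10)·11.0 = 53.7 m³/s.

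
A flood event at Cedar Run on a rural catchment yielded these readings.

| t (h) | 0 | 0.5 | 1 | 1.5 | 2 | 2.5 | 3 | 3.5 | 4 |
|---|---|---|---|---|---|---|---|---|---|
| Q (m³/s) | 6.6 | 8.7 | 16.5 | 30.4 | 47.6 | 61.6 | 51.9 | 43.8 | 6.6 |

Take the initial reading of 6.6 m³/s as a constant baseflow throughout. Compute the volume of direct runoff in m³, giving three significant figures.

V ≈ 3.86 × 10^5 m³

Direct-runoff ordinates (Q − Q_b): 0.0, 2.1, 9.9, 23.8, 41.0, 55.0, 45.3, 37.2, 0.0 m³/s.
ΣQ_DR = 214.3 m³/s.
With Δt = 0.5 h = 1800 s, V = ΣQ_DR · Δt = 214.3 × 1800 = 3.86 × 10^5 m³.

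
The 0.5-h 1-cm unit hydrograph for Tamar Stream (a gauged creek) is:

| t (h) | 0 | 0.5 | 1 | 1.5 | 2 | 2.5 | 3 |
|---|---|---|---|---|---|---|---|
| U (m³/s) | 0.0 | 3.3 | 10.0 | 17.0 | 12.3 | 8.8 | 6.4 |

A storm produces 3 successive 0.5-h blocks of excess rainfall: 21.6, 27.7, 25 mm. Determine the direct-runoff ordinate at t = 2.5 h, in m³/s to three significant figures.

By discrete convolution, Q_j = Σ (P_i / 10 mm) · U_{j−i}.
At t = 2.5 h (j=5): Q = (21.6/10)·8.8 + (27.7/10)·12.3 + (25/10)·17.0 = 95.6 m³/s.

Q ≈ 95.6 m³/s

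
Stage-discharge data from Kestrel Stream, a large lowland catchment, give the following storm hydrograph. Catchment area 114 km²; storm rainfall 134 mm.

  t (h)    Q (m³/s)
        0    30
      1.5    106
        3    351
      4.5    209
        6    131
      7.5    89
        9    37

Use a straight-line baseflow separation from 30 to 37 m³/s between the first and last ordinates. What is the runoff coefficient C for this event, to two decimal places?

ΣQ_DR = 718.5 m³/s; V = ΣQ_DR·Δt = 3.880 × 10^6 m³.
Runoff depth d = V / A = 34.03 mm.
C = d / P = 34.03 / 134 = 0.25.

C ≈ 0.25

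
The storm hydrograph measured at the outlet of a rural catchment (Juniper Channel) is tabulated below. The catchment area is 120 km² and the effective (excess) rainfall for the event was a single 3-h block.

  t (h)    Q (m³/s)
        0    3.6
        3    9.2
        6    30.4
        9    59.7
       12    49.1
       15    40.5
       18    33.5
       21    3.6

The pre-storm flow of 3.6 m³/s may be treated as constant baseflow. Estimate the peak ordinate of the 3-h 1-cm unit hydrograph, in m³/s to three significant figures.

Direct runoff: 0.0, 5.6, 26.8, 56.1, 45.5, 36.9, 29.9, 0.0 m³/s; ΣQ_DR = 200.8 m³/s, peak = 56.1 m³/s.
Runoff depth d = ΣQ_DR·Δt / A = 200.8 × 10800 / (120 km²) = 18.07 mm.
The 1-cm UH is the DRH scaled by (10 mm)/d, so U_p = 56.1 × 10/18.07 = 31.0 m³/s.

U_p ≈ 31.0 m³/s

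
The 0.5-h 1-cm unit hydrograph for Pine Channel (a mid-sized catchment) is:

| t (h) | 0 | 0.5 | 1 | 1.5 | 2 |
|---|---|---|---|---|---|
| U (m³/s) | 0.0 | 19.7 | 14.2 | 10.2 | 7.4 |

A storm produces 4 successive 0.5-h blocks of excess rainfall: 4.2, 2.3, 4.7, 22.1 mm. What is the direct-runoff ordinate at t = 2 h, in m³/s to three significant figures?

By discrete convolution, Q_j = Σ (P_i / 10 mm) · U_{j−i}.
At t = 2 h (j=4): Q = (4.2/10)·7.4 + (2.3/10)·10.2 + (4.7/10)·14.2 + (22.1/10)·19.7 = 55.7 m³/s.

Q ≈ 55.7 m³/s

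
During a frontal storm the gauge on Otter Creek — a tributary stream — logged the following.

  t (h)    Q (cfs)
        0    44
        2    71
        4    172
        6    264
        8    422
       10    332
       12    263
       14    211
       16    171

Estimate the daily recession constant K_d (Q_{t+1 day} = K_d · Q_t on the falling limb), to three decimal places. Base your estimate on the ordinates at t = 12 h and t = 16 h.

K_d ≈ 0.076

Between t = 12 h and t = 16 h the flow falls from 263 to 171 cfs over 2×2 h = 4 h.
Per-interval ratio K = (171/263)^(1/2) = 0.8063; K_d = K^(24/2) = 0.076.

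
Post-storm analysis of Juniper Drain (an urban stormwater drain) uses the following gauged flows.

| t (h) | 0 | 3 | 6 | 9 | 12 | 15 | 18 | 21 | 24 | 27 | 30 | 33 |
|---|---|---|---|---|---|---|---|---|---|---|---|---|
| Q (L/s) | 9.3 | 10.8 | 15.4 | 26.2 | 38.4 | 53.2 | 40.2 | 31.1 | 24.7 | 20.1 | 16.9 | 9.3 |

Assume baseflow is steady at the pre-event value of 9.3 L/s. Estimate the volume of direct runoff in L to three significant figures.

Direct-runoff ordinates (Q − Q_b): 0.0, 1.5, 6.1, 16.9, 29.1, 43.9, 30.9, 21.8, 15.4, 10.8, 7.6, 0.0 L/s.
ΣQ_DR = 184.0 L/s.
With Δt = 3 h = 10800 s, V = ΣQ_DR · Δt = 184.0 × 10800 = 1.99 × 10^6 L.

V ≈ 1.99 × 10^6 L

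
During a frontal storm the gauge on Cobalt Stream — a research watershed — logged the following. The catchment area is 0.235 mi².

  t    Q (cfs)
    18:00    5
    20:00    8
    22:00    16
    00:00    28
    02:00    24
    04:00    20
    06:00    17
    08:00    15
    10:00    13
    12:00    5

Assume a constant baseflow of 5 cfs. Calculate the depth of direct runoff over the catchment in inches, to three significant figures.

d ≈ 1.33 in

Direct runoff: 0.0, 3.0, 11.0, 23.0, 19.0, 15.0, 12.0, 10.0, 8.0, 0.0 cfs; ΣQ_DR = 101.0 cfs.
V = ΣQ_DR · Δt = 101.0 × 7200 s = 7.272 × 10^5 ft³.
Over A = 0.235 mi², depth = V / A = 1.33 in.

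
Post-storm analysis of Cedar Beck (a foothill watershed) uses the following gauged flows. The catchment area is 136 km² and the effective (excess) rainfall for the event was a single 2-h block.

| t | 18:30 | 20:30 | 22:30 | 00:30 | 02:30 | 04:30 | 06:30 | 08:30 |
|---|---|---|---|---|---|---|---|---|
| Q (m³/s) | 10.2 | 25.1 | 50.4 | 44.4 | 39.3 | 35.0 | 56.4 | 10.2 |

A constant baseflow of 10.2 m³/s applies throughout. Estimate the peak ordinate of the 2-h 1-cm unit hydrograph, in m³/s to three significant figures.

U_p ≈ 46.1 m³/s

Direct runoff: 0.0, 14.9, 40.2, 34.2, 29.1, 24.8, 46.2, 0.0 m³/s; ΣQ_DR = 189.4 m³/s, peak = 46.2 m³/s.
Runoff depth d = ΣQ_DR·Δt / A = 189.4 × 7200 / (136 km²) = 10.03 mm.
The 1-cm UH is the DRH scaled by (10 mm)/d, so U_p = 46.2 × 10/10.03 = 46.1 m³/s.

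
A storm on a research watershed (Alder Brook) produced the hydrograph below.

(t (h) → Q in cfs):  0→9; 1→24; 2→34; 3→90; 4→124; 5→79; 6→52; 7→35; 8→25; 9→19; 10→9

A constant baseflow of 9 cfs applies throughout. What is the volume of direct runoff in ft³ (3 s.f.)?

Direct-runoff ordinates (Q − Q_b): 0.0, 15.0, 25.0, 81.0, 115.0, 70.0, 43.0, 26.0, 16.0, 10.0, 0.0 cfs.
ΣQ_DR = 401.0 cfs.
With Δt = 1 h = 3600 s, V = ΣQ_DR · Δt = 401.0 × 3600 = 1.44 × 10^6 ft³.

V ≈ 1.44 × 10^6 ft³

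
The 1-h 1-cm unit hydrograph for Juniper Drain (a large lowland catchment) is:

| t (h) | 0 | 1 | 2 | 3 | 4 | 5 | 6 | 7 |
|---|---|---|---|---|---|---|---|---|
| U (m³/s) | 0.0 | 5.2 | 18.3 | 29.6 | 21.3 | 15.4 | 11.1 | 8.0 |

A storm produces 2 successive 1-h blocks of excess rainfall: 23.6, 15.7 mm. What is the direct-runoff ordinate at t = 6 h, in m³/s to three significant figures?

Q ≈ 50.4 m³/s

By discrete convolution, Q_j = Σ (P_i / 10 mm) · U_{j−i}.
At t = 6 h (j=6): Q = (23.6/10)·11.1 + (15.7/10)·15.4 = 50.4 m³/s.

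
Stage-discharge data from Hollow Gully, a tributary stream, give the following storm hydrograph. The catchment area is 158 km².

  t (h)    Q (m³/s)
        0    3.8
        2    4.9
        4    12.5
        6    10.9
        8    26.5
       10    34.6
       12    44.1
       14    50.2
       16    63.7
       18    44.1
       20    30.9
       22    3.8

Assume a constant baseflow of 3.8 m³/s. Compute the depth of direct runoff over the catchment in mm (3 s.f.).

d ≈ 13.0 mm

Direct runoff: 0.0, 1.1, 8.7, 7.1, 22.7, 30.8, 40.3, 46.4, 59.9, 40.3, 27.1, 0.0 m³/s; ΣQ_DR = 284.4 m³/s.
V = ΣQ_DR · Δt = 284.4 × 7200 s = 2.048 × 10^6 m³.
Over A = 158 km², depth = V / A = 13.0 mm.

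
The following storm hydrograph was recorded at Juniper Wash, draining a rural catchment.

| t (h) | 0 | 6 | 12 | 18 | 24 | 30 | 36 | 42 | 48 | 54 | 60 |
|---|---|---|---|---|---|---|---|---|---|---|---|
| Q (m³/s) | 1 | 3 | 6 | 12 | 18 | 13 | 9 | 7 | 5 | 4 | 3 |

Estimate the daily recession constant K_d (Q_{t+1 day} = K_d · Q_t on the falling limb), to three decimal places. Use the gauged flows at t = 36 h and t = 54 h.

Between t = 36 h and t = 54 h the flow falls from 9 to 4 m³/s over 3×6 h = 18 h.
Per-interval ratio K = (4/9)^(1/3) = 0.7631; K_d = K^(24/6) = 0.339.

K_d ≈ 0.339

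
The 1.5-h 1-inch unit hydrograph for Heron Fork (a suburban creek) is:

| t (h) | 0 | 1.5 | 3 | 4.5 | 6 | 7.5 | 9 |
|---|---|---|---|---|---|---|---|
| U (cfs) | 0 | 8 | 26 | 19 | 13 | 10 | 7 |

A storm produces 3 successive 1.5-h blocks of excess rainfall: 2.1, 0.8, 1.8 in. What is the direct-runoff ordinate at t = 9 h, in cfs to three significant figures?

By discrete convolution, Q_j = Σ (P_i / 1 in) · U_{j−i}.
At t = 9 h (j=6): Q = (2.1/1)·7 + (0.8/1)·10 + (1.8/1)·13 = 46.1 cfs.

Q ≈ 46.1 cfs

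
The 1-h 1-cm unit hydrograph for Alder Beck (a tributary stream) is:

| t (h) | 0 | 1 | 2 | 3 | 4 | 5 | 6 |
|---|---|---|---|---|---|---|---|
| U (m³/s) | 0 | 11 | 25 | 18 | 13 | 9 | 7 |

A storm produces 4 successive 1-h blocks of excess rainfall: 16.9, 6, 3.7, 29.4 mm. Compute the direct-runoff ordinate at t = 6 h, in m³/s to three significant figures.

By discrete convolution, Q_j = Σ (P_i / 10 mm) · U_{j−i}.
At t = 6 h (j=6): Q = (16.9/10)·7 + (6/10)·9 + (3.7/10)·13 + (29.4/10)·18 = 75.0 m³/s.

Q ≈ 75.0 m³/s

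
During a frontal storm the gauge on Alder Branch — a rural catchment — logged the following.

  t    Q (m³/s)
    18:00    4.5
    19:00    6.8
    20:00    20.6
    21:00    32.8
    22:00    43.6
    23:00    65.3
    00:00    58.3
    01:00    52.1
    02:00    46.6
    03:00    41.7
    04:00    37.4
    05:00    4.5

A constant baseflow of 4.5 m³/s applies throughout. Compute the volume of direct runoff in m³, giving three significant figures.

V ≈ 1.30 × 10^6 m³

Direct-runoff ordinates (Q − Q_b): 0.0, 2.3, 16.1, 28.3, 39.1, 60.8, 53.8, 47.6, 42.1, 37.2, 32.9, 0.0 m³/s.
ΣQ_DR = 360.2 m³/s.
With Δt = 1 h = 3600 s, V = ΣQ_DR · Δt = 360.2 × 3600 = 1.30 × 10^6 m³.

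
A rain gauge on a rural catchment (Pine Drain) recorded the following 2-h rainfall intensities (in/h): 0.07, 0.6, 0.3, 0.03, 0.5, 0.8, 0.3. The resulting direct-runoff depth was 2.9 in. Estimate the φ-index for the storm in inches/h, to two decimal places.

φ ≈ 0.21 in/h

Only the 5 blocks with intensity above φ contribute runoff: 0.6, 0.3, 0.5, 0.8, 0.3 in/h.
Σ(I−φ)·Δt = d  ⇒  (0.6+0.3+0.5+0.8+0.3 − 5φ)·2 = 2.9
φ = (2.500 − 2.9/2) / 5 = 0.21 in/h.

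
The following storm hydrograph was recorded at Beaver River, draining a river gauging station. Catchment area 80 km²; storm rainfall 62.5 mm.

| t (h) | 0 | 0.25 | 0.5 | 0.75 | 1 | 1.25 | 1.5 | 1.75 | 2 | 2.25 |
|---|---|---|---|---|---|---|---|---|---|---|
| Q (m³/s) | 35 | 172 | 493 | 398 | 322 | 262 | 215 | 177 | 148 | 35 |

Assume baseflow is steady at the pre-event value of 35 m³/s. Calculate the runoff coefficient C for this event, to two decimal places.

C ≈ 0.34

ΣQ_DR = 1907 m³/s; V = ΣQ_DR·Δt = 1.716 × 10^6 m³.
Runoff depth d = V / A = 21.45 mm.
C = d / P = 21.45 / 62.5 = 0.34.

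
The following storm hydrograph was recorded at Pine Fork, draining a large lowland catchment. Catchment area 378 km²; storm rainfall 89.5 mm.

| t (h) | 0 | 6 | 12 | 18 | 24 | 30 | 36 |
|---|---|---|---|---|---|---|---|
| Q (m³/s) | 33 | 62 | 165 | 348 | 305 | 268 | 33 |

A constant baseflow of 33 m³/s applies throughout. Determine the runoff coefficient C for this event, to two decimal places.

ΣQ_DR = 983.0 m³/s; V = ΣQ_DR·Δt = 2.123 × 10^7 m³.
Runoff depth d = V / A = 56.17 mm.
C = d / P = 56.17 / 89.5 = 0.63.

C ≈ 0.63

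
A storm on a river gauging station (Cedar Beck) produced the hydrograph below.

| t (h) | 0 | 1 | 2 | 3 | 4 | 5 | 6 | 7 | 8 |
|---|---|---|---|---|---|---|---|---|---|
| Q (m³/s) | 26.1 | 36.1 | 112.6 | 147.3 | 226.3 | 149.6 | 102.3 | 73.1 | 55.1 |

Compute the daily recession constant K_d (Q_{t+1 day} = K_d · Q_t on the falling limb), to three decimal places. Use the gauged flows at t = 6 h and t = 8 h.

K_d ≈ 0.001

Between t = 6 h and t = 8 h the flow falls from 102.3 to 55.1 m³/s over 2×1 h = 2 h.
Per-interval ratio K = (55.1/102.3)^(1/2) = 0.7339; K_d = K^(24/1) = 0.001.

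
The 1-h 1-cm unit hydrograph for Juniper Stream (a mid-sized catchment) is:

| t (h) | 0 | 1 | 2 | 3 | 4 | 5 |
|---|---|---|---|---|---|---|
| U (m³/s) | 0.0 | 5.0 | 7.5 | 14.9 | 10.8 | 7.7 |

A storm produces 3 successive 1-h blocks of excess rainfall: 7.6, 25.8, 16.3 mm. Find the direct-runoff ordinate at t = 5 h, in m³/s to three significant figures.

By discrete convolution, Q_j = Σ (P_i / 10 mm) · U_{j−i}.
At t = 5 h (j=5): Q = (7.6/10)·7.7 + (25.8/10)·10.8 + (16.3/10)·14.9 = 58.0 m³/s.

Q ≈ 58.0 m³/s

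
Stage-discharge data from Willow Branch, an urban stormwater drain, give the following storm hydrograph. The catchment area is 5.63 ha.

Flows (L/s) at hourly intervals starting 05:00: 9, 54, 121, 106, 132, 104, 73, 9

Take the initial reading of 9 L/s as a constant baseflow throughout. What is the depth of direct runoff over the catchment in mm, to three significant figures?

Direct runoff: 0.0, 45.0, 112.0, 97.0, 123.0, 95.0, 64.0, 0.0 L/s; ΣQ_DR = 536.0 L/s.
V = ΣQ_DR · Δt = 536.0 × 3600 s = 1.930 × 10^6 L.
Over A = 5.63 ha, depth = V / A = 34.3 mm.

d ≈ 34.3 mm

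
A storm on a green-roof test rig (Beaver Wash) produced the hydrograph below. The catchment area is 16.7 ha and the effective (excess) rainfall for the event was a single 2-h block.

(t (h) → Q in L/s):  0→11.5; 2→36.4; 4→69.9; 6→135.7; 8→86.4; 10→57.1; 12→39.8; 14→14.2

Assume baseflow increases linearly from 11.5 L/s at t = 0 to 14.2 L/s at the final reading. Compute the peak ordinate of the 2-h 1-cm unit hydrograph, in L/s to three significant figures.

Direct runoff: 0.00, 24.51, 57.63, 123.04, 73.36, 43.67, 25.99, 0.00 L/s; ΣQ_DR = 348.2 L/s, peak = 123.04 L/s.
Runoff depth d = ΣQ_DR·Δt / A = 348.2 × 7200 / (16.7 ha) = 15.01 mm.
The 1-cm UH is the DRH scaled by (10 mm)/d, so U_p = 123.04 × 10/15.01 = 82.0 L/s.

U_p ≈ 82.0 L/s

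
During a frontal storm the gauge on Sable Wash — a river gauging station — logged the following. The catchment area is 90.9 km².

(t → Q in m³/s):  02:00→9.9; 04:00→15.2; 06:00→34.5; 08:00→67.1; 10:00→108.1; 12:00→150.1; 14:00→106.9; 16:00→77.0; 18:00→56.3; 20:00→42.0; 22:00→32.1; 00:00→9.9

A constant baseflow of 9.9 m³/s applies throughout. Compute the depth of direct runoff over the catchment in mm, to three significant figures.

Direct runoff: 0.0, 5.3, 24.6, 57.2, 98.2, 140.2, 97.0, 67.1, 46.4, 32.1, 22.2, 0.0 m³/s; ΣQ_DR = 590.3 m³/s.
V = ΣQ_DR · Δt = 590.3 × 7200 s = 4.250 × 10^6 m³.
Over A = 90.9 km², depth = V / A = 46.8 mm.

d ≈ 46.8 mm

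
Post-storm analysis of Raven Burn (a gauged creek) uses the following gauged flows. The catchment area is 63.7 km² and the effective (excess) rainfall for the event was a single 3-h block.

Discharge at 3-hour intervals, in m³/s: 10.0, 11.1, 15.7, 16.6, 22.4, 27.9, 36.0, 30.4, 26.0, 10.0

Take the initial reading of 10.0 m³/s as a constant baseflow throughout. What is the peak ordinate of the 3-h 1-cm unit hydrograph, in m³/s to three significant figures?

U_p ≈ 14.5 m³/s

Direct runoff: 0.0, 1.1, 5.7, 6.6, 12.4, 17.9, 26.0, 20.4, 16.0, 0.0 m³/s; ΣQ_DR = 106.1 m³/s, peak = 26.0 m³/s.
Runoff depth d = ΣQ_DR·Δt / A = 106.1 × 10800 / (63.7 km²) = 17.99 mm.
The 1-cm UH is the DRH scaled by (10 mm)/d, so U_p = 26.0 × 10/17.99 = 14.5 m³/s.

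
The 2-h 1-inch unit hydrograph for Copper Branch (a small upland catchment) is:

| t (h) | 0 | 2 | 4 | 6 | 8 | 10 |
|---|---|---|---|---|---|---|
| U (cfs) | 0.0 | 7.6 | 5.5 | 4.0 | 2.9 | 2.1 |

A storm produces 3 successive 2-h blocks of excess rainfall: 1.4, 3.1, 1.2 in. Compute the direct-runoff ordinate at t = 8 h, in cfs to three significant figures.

Q ≈ 23.1 cfs

By discrete convolution, Q_j = Σ (P_i / 1 in) · U_{j−i}.
At t = 8 h (j=4): Q = (1.4/1)·2.9 + (3.1/1)·4.0 + (1.2/1)·5.5 = 23.1 cfs.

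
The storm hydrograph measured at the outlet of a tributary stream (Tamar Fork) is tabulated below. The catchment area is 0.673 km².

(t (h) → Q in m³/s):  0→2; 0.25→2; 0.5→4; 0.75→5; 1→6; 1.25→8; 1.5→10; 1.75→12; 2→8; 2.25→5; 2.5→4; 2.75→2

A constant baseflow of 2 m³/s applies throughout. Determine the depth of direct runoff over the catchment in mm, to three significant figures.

Direct runoff: 0.0, 0.0, 2.0, 3.0, 4.0, 6.0, 8.0, 10.0, 6.0, 3.0, 2.0, 0.0 m³/s; ΣQ_DR = 44.00 m³/s.
V = ΣQ_DR · Δt = 44.00 × 900 s = 39600 m³.
Over A = 0.673 km², depth = V / A = 58.8 mm.

d ≈ 58.8 mm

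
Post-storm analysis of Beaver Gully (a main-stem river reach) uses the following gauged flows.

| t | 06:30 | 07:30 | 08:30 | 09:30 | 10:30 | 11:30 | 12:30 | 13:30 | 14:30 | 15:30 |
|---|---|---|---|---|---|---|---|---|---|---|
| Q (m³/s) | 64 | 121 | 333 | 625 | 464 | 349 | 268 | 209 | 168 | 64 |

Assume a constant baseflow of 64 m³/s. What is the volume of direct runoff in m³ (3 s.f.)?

Direct-runoff ordinates (Q − Q_b): 0.0, 57.0, 269.0, 561.0, 400.0, 285.0, 204.0, 145.0, 104.0, 0.0 m³/s.
ΣQ_DR = 2025 m³/s.
With Δt = 1 h = 3600 s, V = ΣQ_DR · Δt = 2025 × 3600 = 7.29 × 10^6 m³.

V ≈ 7.29 × 10^6 m³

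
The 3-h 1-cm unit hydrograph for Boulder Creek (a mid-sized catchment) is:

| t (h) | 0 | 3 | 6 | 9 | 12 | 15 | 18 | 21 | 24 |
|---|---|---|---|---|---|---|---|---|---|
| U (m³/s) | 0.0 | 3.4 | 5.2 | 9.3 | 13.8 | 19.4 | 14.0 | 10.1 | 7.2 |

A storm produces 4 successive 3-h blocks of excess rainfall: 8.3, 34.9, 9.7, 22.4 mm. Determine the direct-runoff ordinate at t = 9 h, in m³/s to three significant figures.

By discrete convolution, Q_j = Σ (P_i / 10 mm) · U_{j−i}.
At t = 9 h (j=3): Q = (8.3/10)·9.3 + (34.9/10)·5.2 + (9.7/10)·3.4 + (22.4/10)·0.0 = 29.2 m³/s.

Q ≈ 29.2 m³/s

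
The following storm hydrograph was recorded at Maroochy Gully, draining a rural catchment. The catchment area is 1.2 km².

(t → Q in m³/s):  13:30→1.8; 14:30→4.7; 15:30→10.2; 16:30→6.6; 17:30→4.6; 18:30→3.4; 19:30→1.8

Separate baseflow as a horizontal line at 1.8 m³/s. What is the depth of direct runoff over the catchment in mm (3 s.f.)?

Direct runoff: 0.0, 2.9, 8.4, 4.8, 2.8, 1.6, 0.0 m³/s; ΣQ_DR = 20.50 m³/s.
V = ΣQ_DR · Δt = 20.50 × 3600 s = 73800 m³.
Over A = 1.2 km², depth = V / A = 61.5 mm.

d ≈ 61.5 mm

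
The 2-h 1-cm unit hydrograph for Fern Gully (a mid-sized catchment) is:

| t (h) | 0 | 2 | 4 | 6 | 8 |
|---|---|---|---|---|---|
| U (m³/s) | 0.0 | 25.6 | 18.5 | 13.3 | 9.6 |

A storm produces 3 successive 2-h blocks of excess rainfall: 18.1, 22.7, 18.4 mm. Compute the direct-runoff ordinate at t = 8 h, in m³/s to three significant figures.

Q ≈ 81.6 m³/s

By discrete convolution, Q_j = Σ (P_i / 10 mm) · U_{j−i}.
At t = 8 h (j=4): Q = (18.1/10)·9.6 + (22.7/10)·13.3 + (18.4/10)·18.5 = 81.6 m³/s.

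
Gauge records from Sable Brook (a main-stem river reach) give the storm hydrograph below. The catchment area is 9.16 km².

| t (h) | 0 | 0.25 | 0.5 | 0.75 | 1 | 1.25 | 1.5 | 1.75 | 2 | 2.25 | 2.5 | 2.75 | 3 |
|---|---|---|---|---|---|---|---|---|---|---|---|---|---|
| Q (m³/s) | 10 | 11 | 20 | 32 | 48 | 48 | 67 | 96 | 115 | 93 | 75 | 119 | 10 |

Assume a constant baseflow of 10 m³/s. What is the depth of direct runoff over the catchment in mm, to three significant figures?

Direct runoff: 0.0, 1.0, 10.0, 22.0, 38.0, 38.0, 57.0, 86.0, 105.0, 83.0, 65.0, 109.0, 0.0 m³/s; ΣQ_DR = 614.0 m³/s.
V = ΣQ_DR · Δt = 614.0 × 900 s = 5.526 × 10^5 m³.
Over A = 9.16 km², depth = V / A = 60.3 mm.

d ≈ 60.3 mm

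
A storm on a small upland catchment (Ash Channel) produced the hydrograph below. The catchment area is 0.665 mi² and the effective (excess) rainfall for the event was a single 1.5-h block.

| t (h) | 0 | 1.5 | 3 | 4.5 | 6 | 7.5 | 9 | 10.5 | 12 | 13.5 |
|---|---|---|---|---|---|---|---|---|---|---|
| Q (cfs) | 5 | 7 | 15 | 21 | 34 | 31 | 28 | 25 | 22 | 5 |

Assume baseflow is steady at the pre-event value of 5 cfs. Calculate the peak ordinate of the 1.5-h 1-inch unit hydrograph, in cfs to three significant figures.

Direct runoff: 0.0, 2.0, 10.0, 16.0, 29.0, 26.0, 23.0, 20.0, 17.0, 0.0 cfs; ΣQ_DR = 143.0 cfs, peak = 29.0 cfs.
Runoff depth d = ΣQ_DR·Δt / A = 143.0 × 5400 / (0.665 mi²) = 0.4998 in.
The 1-inch UH is the DRH scaled by (1 in)/d, so U_p = 29.0 × 1/0.4998 = 58.0 cfs.

U_p ≈ 58.0 cfs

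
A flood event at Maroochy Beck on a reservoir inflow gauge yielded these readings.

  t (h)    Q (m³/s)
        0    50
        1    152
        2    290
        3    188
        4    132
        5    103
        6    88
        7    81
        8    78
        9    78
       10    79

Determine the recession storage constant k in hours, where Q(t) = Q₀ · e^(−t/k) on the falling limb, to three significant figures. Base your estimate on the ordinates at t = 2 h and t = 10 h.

k ≈ 6.15 h

On the falling limb, Q drops from 290 to 79 m³/s between t = 2 h and t = 10 h (Δt = 8 h).
k = −Δt / ln(Q₂/Q₁) = −8 / ln(79/290) = 6.15 h.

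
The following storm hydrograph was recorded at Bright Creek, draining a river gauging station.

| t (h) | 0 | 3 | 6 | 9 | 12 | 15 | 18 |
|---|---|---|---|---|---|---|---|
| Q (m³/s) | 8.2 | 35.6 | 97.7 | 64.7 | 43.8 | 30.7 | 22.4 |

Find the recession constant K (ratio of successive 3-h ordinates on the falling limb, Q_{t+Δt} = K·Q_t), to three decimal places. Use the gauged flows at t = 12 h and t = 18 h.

Using the recession-limb readings at t = 12 h and t = 18 h: Q falls from 43.8 to 22.4 m³/s over 2 intervals.
K = (Q₂/Q₁)^(1/2) = (22.4/43.8)^(1/2) = 0.715.

K ≈ 0.715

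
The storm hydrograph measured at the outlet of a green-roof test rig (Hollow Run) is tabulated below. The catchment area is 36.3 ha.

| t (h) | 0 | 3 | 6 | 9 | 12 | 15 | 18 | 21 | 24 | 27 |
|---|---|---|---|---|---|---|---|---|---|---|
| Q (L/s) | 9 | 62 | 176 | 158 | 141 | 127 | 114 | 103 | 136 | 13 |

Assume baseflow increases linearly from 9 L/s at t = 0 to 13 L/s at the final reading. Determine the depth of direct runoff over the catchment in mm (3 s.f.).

Direct runoff: 0.00, 52.56, 166.11, 147.67, 130.22, 115.78, 102.33, 90.89, 123.44, 0.00 L/s; ΣQ_DR = 929.0 L/s.
V = ΣQ_DR · Δt = 929.0 × 10800 s = 1.003 × 10^7 L.
Over A = 36.3 ha, depth = V / A = 27.6 mm.

d ≈ 27.6 mm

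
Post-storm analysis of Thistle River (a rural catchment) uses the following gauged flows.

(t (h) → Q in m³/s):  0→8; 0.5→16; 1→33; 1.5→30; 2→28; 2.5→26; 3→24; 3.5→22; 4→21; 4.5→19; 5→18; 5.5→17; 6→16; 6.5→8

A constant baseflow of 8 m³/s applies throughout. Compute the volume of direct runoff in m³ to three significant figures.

Direct-runoff ordinates (Q − Q_b): 0.0, 8.0, 25.0, 22.0, 20.0, 18.0, 16.0, 14.0, 13.0, 11.0, 10.0, 9.0, 8.0, 0.0 m³/s.
ΣQ_DR = 174.0 m³/s.
With Δt = 0.5 h = 1800 s, V = ΣQ_DR · Δt = 174.0 × 1800 = 3.13 × 10^5 m³.

V ≈ 3.13 × 10^5 m³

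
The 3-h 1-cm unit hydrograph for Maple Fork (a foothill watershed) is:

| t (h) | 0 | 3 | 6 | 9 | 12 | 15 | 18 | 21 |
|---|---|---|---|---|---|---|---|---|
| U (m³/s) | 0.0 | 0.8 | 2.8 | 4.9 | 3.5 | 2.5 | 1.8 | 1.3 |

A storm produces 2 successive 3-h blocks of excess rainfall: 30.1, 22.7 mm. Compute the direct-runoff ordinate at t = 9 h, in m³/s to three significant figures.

Q ≈ 21.1 m³/s

By discrete convolution, Q_j = Σ (P_i / 10 mm) · U_{j−i}.
At t = 9 h (j=3): Q = (30.1/10)·4.9 + (22.7/10)·2.8 = 21.1 m³/s.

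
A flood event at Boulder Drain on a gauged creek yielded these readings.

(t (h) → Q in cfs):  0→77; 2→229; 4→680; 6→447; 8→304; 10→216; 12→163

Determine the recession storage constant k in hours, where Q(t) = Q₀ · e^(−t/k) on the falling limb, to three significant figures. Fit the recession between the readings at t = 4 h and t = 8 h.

On the falling limb, Q drops from 680 to 304 cfs between t = 4 h and t = 8 h (Δt = 4 h).
k = −Δt / ln(Q₂/Q₁) = −4 / ln(304/680) = 4.97 h.

k ≈ 4.97 h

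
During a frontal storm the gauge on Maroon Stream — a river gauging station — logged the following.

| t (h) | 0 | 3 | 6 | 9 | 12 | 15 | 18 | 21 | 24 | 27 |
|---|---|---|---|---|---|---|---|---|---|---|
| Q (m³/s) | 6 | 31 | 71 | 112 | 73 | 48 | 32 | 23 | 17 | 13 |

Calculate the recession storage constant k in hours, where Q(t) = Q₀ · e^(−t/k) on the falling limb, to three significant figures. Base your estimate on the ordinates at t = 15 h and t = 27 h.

k ≈ 9.19 h

On the falling limb, Q drops from 48 to 13 m³/s between t = 15 h and t = 27 h (Δt = 12 h).
k = −Δt / ln(Q₂/Q₁) = −12 / ln(13/48) = 9.19 h.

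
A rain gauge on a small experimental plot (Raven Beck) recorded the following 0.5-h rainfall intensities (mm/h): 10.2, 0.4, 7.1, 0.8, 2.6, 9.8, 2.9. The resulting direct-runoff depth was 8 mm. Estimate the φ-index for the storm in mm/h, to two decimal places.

φ ≈ 3.70 mm/h

Only the 3 blocks with intensity above φ contribute runoff: 10.2, 7.1, 9.8 mm/h.
Σ(I−φ)·Δt = d  ⇒  (10.2+7.1+9.8 − 3φ)·0.5 = 8
φ = (27.10 − 8/0.5) / 3 = 3.70 mm/h.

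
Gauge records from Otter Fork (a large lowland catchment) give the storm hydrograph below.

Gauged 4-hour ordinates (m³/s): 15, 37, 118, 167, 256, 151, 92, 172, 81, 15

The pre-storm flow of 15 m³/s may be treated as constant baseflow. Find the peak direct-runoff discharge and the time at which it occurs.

Q_p = 241.0 m³/s at t = 16 h

Subtracting baseflow gives direct-runoff ordinates: 0.0, 22.0, 103.0, 152.0, 241.0, 136.0, 77.0, 157.0, 66.0, 0.0 m³/s.
The maximum is 241.0 m³/s, occurring at the reading for t = 16 h.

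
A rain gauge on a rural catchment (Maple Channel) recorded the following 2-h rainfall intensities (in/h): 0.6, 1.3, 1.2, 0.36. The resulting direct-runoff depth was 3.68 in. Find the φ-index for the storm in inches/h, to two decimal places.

Only the 3 blocks with intensity above φ contribute runoff: 0.6, 1.3, 1.2 in/h.
Σ(I−φ)·Δt = d  ⇒  (0.6+1.3+1.2 − 3φ)·2 = 3.68
φ = (3.100 − 3.68/2) / 3 = 0.42 in/h.

φ ≈ 0.42 in/h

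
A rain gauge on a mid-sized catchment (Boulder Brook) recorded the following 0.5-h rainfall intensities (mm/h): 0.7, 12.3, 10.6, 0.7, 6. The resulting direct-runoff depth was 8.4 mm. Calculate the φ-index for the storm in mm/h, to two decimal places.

φ ≈ 4.03 mm/h

Only the 3 blocks with intensity above φ contribute runoff: 12.3, 10.6, 6 mm/h.
Σ(I−φ)·Δt = d  ⇒  (12.3+10.6+6 − 3φ)·0.5 = 8.4
φ = (28.90 − 8.4/0.5) / 3 = 4.03 mm/h.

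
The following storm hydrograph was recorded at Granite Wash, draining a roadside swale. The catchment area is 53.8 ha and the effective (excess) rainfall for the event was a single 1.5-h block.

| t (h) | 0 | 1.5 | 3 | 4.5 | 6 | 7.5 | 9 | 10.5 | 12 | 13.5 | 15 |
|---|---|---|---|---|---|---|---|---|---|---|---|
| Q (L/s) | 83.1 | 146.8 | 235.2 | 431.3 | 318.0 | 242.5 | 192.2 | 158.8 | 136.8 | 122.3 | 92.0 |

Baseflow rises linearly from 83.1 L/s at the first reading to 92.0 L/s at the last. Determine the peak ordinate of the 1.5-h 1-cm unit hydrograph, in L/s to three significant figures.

Direct runoff: 0.00, 62.81, 150.32, 345.53, 231.34, 154.95, 103.76, 69.47, 46.58, 31.19, 0.00 L/s; ΣQ_DR = 1196 L/s, peak = 345.53 L/s.
Runoff depth d = ΣQ_DR·Δt / A = 1196 × 5400 / (53.8 ha) = 12.00 mm.
The 1-cm UH is the DRH scaled by (10 mm)/d, so U_p = 345.53 × 10/12.00 = 288 L/s.

U_p ≈ 288 L/s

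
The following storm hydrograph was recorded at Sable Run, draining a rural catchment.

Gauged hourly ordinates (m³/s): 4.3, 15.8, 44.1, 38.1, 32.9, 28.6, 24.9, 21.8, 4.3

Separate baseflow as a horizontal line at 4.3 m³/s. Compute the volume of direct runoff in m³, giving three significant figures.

Direct-runoff ordinates (Q − Q_b): 0.0, 11.5, 39.8, 33.8, 28.6, 24.3, 20.6, 17.5, 0.0 m³/s.
ΣQ_DR = 176.1 m³/s.
With Δt = 1 h = 3600 s, V = ΣQ_DR · Δt = 176.1 × 3600 = 6.34 × 10^5 m³.

V ≈ 6.34 × 10^5 m³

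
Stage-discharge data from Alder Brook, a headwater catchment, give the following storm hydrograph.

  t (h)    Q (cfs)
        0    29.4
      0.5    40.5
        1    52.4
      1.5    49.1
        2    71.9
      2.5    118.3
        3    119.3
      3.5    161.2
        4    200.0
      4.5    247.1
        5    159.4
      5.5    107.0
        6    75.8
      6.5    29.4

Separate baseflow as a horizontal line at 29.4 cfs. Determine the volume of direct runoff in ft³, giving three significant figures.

Direct-runoff ordinates (Q − Q_b): 0.0, 11.1, 23.0, 19.7, 42.5, 88.9, 89.9, 131.8, 170.6, 217.7, 130.0, 77.6, 46.4, 0.0 cfs.
ΣQ_DR = 1049 cfs.
With Δt = 0.5 h = 1800 s, V = ΣQ_DR · Δt = 1049 × 1800 = 1.89 × 10^6 ft³.

V ≈ 1.89 × 10^6 ft³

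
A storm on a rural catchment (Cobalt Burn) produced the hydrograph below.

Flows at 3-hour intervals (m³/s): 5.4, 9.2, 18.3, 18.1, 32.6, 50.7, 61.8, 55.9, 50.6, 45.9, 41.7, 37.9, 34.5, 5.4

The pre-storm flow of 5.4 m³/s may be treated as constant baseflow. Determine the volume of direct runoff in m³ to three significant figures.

V ≈ 4.24 × 10^6 m³

Direct-runoff ordinates (Q − Q_b): 0.0, 3.8, 12.9, 12.7, 27.2, 45.3, 56.4, 50.5, 45.2, 40.5, 36.3, 32.5, 29.1, 0.0 m³/s.
ΣQ_DR = 392.4 m³/s.
With Δt = 3 h = 10800 s, V = ΣQ_DR · Δt = 392.4 × 10800 = 4.24 × 10^6 m³.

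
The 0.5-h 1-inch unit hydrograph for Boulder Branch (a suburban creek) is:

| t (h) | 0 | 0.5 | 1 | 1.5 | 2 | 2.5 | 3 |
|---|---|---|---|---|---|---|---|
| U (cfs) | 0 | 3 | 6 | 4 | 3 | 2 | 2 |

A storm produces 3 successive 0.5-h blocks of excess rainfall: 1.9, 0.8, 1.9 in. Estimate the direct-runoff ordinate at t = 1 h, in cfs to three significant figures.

Q ≈ 13.8 cfs

By discrete convolution, Q_j = Σ (P_i / 1 in) · U_{j−i}.
At t = 1 h (j=2): Q = (1.9/1)·6 + (0.8/1)·3 + (1.9/1)·0 = 13.8 cfs.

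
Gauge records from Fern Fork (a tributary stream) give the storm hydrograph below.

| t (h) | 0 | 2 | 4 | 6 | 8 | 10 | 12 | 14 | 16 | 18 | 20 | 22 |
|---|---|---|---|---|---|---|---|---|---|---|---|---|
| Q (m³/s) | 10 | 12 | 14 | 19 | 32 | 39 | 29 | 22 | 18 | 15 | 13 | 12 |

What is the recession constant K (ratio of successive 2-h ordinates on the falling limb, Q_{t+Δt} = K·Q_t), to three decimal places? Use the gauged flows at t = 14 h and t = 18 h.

K ≈ 0.826

Using the recession-limb readings at t = 14 h and t = 18 h: Q falls from 22 to 15 m³/s over 2 intervals.
K = (Q₂/Q₁)^(1/2) = (15/22)^(1/2) = 0.826.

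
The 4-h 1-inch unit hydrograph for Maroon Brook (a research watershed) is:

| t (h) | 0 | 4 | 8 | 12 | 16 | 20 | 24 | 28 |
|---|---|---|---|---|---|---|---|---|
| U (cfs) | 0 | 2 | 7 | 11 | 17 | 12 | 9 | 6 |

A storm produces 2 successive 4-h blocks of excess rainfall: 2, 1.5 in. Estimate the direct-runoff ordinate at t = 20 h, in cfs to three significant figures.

By discrete convolution, Q_j = Σ (P_i / 1 in) · U_{j−i}.
At t = 20 h (j=5): Q = (2/1)·12 + (1.5/1)·17 = 49.5 cfs.

Q ≈ 49.5 cfs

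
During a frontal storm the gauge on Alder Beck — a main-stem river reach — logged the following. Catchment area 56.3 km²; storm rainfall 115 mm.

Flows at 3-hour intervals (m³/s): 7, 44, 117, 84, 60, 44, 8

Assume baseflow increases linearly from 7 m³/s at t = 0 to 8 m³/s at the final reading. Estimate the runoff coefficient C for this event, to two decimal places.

C ≈ 0.52

ΣQ_DR = 311.5 m³/s; V = ΣQ_DR·Δt = 3.364 × 10^6 m³.
Runoff depth d = V / A = 59.75 mm.
C = d / P = 59.75 / 115 = 0.52.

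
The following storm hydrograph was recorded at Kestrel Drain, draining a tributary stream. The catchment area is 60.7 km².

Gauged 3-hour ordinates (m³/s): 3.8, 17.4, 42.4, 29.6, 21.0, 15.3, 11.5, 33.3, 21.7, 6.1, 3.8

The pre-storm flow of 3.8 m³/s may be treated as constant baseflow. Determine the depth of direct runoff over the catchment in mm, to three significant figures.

Direct runoff: 0.0, 13.6, 38.6, 25.8, 17.2, 11.5, 7.7, 29.5, 17.9, 2.3, 0.0 m³/s; ΣQ_DR = 164.1 m³/s.
V = ΣQ_DR · Δt = 164.1 × 10800 s = 1.772 × 10^6 m³.
Over A = 60.7 km², depth = V / A = 29.2 mm.

d ≈ 29.2 mm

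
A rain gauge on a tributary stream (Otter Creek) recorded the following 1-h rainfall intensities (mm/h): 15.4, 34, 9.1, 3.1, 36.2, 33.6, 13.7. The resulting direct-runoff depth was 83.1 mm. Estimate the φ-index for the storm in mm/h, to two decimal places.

Only the 5 blocks with intensity above φ contribute runoff: 15.4, 34, 36.2, 33.6, 13.7 mm/h.
Σ(I−φ)·Δt = d  ⇒  (15.4+34+36.2+33.6+13.7 − 5φ)·1 = 83.1
φ = (132.9 − 83.1/1) / 5 = 9.96 mm/h.

φ ≈ 9.96 mm/h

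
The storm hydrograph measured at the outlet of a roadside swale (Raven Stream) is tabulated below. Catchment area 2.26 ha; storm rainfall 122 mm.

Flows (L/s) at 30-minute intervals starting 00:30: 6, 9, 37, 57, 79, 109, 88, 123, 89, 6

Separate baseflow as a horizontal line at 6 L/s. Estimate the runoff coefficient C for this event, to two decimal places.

C ≈ 0.35

ΣQ_DR = 543.0 L/s; V = ΣQ_DR·Δt = 9.774 × 10^5 L.
Runoff depth d = V / A = 43.25 mm.
C = d / P = 43.25 / 122 = 0.35.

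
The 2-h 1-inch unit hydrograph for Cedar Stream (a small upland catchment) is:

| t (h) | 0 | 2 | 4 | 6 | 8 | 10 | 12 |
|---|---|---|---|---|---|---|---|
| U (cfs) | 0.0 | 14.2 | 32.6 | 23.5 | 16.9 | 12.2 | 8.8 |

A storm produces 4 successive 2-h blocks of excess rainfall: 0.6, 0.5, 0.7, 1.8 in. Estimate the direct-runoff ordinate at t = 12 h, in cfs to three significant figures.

Q ≈ 65.5 cfs

By discrete convolution, Q_j = Σ (P_i / 1 in) · U_{j−i}.
At t = 12 h (j=6): Q = (0.6/1)·8.8 + (0.5/1)·12.2 + (0.7/1)·16.9 + (1.8/1)·23.5 = 65.5 cfs.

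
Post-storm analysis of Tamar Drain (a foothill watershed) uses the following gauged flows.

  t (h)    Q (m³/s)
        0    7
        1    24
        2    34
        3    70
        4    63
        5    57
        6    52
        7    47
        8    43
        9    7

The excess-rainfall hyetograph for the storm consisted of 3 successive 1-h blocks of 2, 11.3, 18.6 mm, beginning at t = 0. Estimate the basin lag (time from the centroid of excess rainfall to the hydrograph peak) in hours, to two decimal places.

Centroid of excess rainfall: t_c = Σ P_i·t̄_i / ΣP_i = 2.0204 h (block centres at 0.5, 1.5, 2.5 h).
Hydrograph peak occurs at t = 3 h, so basin lag t_L = 3 − 2.0204 = 0.98 h.

t_L ≈ 0.98 h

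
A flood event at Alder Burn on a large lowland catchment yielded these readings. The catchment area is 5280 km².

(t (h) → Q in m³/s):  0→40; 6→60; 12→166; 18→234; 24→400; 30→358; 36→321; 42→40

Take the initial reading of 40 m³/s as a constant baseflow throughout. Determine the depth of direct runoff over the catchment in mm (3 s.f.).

d ≈ 5.31 mm

Direct runoff: 0.0, 20.0, 126.0, 194.0, 360.0, 318.0, 281.0, 0.0 m³/s; ΣQ_DR = 1299 m³/s.
V = ΣQ_DR · Δt = 1299 × 21600 s = 2.806 × 10^7 m³.
Over A = 5280 km², depth = V / A = 5.31 mm.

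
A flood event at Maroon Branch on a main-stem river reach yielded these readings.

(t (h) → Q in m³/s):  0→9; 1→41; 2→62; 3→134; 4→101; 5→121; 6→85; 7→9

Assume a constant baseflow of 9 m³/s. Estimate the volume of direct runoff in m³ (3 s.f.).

V ≈ 1.76 × 10^6 m³

Direct-runoff ordinates (Q − Q_b): 0.0, 32.0, 53.0, 125.0, 92.0, 112.0, 76.0, 0.0 m³/s.
ΣQ_DR = 490.0 m³/s.
With Δt = 1 h = 3600 s, V = ΣQ_DR · Δt = 490.0 × 3600 = 1.76 × 10^6 m³.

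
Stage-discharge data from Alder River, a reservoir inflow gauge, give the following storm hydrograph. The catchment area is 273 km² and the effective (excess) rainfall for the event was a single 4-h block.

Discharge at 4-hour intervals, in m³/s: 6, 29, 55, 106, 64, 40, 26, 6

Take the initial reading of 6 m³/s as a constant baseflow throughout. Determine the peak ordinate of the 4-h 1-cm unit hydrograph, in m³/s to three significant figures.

Direct runoff: 0.0, 23.0, 49.0, 100.0, 58.0, 34.0, 20.0, 0.0 m³/s; ΣQ_DR = 284.0 m³/s, peak = 100.0 m³/s.
Runoff depth d = ΣQ_DR·Δt / A = 284.0 × 14400 / (273 km²) = 14.98 mm.
The 1-cm UH is the DRH scaled by (10 mm)/d, so U_p = 100.0 × 10/14.98 = 66.8 m³/s.

U_p ≈ 66.8 m³/s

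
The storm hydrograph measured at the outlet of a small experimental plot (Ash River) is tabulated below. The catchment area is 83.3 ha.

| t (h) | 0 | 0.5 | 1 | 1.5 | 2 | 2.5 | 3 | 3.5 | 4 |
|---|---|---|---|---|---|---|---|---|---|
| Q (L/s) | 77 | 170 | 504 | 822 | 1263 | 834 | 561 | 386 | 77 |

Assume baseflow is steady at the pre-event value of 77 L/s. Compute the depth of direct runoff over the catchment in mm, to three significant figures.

Direct runoff: 0.0, 93.0, 427.0, 745.0, 1186.0, 757.0, 484.0, 309.0, 0.0 L/s; ΣQ_DR = 4001 L/s.
V = ΣQ_DR · Δt = 4001 × 1800 s = 7.202 × 10^6 L.
Over A = 83.3 ha, depth = V / A = 8.65 mm.

d ≈ 8.65 mm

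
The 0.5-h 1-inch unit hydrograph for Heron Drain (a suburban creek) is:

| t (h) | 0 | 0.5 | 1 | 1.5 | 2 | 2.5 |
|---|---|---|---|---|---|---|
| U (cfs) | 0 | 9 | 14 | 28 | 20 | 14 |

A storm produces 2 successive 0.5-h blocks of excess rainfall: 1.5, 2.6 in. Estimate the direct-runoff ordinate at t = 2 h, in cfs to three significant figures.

Q ≈ 103 cfs

By discrete convolution, Q_j = Σ (P_i / 1 in) · U_{j−i}.
At t = 2 h (j=4): Q = (1.5/1)·20 + (2.6/1)·28 = 103 cfs.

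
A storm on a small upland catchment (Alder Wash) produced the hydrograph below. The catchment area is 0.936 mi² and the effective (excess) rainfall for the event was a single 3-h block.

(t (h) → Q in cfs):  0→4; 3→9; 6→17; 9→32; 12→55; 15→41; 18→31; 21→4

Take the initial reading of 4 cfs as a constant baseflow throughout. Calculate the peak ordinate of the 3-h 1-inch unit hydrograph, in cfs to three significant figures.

U_p ≈ 63.8 cfs

Direct runoff: 0.0, 5.0, 13.0, 28.0, 51.0, 37.0, 27.0, 0.0 cfs; ΣQ_DR = 161.0 cfs, peak = 51.0 cfs.
Runoff depth d = ΣQ_DR·Δt / A = 161.0 × 10800 / (0.936 mi²) = 0.7996 in.
The 1-inch UH is the DRH scaled by (1 in)/d, so U_p = 51.0 × 1/0.7996 = 63.8 cfs.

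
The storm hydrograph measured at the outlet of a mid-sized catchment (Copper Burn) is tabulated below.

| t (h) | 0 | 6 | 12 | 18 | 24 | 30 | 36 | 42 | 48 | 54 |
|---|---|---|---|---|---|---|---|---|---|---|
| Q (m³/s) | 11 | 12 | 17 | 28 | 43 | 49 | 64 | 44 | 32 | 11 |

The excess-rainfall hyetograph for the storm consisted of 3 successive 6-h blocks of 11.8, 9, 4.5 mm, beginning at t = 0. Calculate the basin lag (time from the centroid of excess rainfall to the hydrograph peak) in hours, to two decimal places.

Centroid of excess rainfall: t_c = Σ P_i·t̄_i / ΣP_i = 7.2688 h (block centres at 3, 9, 15 h).
Hydrograph peak occurs at t = 36 h, so basin lag t_L = 36 − 7.2688 = 28.73 h.

t_L ≈ 28.73 h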